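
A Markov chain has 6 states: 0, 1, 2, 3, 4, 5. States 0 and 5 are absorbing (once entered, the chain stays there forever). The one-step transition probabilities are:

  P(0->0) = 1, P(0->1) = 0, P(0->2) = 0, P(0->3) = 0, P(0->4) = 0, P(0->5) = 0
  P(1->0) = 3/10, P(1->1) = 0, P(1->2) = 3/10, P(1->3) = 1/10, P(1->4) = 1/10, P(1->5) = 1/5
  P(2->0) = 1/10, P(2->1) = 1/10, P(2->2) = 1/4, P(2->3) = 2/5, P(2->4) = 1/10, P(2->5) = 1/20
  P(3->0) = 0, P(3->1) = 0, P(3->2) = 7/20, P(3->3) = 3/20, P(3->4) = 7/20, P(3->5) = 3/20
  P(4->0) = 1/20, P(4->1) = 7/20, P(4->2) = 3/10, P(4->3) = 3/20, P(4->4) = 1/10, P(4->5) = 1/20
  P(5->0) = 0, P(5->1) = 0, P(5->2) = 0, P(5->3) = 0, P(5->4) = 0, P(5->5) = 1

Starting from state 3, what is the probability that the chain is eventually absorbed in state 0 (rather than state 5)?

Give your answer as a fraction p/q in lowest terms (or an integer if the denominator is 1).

Let a_i = P(absorbed in 0 | start in state i).
Boundary conditions: a_0 = 1, a_5 = 0.
For each transient state i, a_i = sum_j P(i->j) * a_j:
  a_1 = 3/10*a_0 + 0*a_1 + 3/10*a_2 + 1/10*a_3 + 1/10*a_4 + 1/5*a_5
  a_2 = 1/10*a_0 + 1/10*a_1 + 1/4*a_2 + 2/5*a_3 + 1/10*a_4 + 1/20*a_5
  a_3 = 0*a_0 + 0*a_1 + 7/20*a_2 + 3/20*a_3 + 7/20*a_4 + 3/20*a_5
  a_4 = 1/20*a_0 + 7/20*a_1 + 3/10*a_2 + 3/20*a_3 + 1/10*a_4 + 1/20*a_5

Substituting a_0 = 1 and a_5 = 0, rearrange to (I - Q) a = r where r[i] = P(i -> 0):
  [1, -3/10, -1/10, -1/10] . (a_1, a_2, a_3, a_4) = 3/10
  [-1/10, 3/4, -2/5, -1/10] . (a_1, a_2, a_3, a_4) = 1/10
  [0, -7/20, 17/20, -7/20] . (a_1, a_2, a_3, a_4) = 0
  [-7/20, -3/10, -3/20, 9/10] . (a_1, a_2, a_3, a_4) = 1/20

Solving yields:
  a_1 = 3645/6814
  a_2 = 1652/3407
  a_3 = 8225/20442
  a_4 = 10063/20442

Starting state is 3, so the absorption probability is a_3 = 8225/20442.

Answer: 8225/20442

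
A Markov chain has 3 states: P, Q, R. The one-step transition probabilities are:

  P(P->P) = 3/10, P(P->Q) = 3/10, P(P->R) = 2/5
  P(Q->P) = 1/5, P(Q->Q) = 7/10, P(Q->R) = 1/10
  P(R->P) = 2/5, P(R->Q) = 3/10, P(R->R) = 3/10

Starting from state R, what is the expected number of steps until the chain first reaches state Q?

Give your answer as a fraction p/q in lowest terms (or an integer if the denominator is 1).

Let h_i = expected steps to first reach Q from state i.
Boundary: h_Q = 0.
First-step equations for the other states:
  h_P = 1 + 3/10*h_P + 3/10*h_Q + 2/5*h_R
  h_R = 1 + 2/5*h_P + 3/10*h_Q + 3/10*h_R

Substituting h_Q = 0 and rearranging gives the linear system (I - Q) h = 1:
  [7/10, -2/5] . (h_P, h_R) = 1
  [-2/5, 7/10] . (h_P, h_R) = 1

Solving yields:
  h_P = 10/3
  h_R = 10/3

Starting state is R, so the expected hitting time is h_R = 10/3.

Answer: 10/3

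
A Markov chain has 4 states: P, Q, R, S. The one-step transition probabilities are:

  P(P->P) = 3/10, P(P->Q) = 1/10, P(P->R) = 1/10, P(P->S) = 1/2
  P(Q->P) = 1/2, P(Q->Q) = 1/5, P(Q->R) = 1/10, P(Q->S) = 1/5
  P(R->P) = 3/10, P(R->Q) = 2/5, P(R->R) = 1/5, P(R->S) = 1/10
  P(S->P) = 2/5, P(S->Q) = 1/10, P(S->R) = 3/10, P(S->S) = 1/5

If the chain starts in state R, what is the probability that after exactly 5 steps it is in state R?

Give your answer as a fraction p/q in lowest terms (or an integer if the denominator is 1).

Computing P^5 by repeated multiplication:
P^1 =
  P: [3/10, 1/10, 1/10, 1/2]
  Q: [1/2, 1/5, 1/10, 1/5]
  R: [3/10, 2/5, 1/5, 1/10]
  S: [2/5, 1/10, 3/10, 1/5]
P^2 =
  P: [37/100, 7/50, 21/100, 7/25]
  Q: [9/25, 3/20, 3/20, 17/50]
  R: [39/100, 1/5, 7/50, 27/100]
  S: [17/50, 1/5, 17/100, 29/100]
P^3 =
  P: [89/250, 177/1000, 177/1000, 29/100]
  Q: [91/250, 4/25, 183/1000, 293/1000]
  R: [367/1000, 81/500, 21/125, 303/1000]
  S: [369/1000, 171/1000, 7/40, 57/200]
P^4 =
  P: [911/2500, 427/2500, 1757/10000, 2891/10000]
  Q: [3613/10000, 1709/10000, 1769/10000, 2909/10000]
  R: [3627/10000, 833/5000, 887/5000, 2933/10000]
  S: [3627/10000, 106/625, 349/2000, 733/2500]
P^5 =
  P: [36307/100000, 16979/100000, 17539/100000, 1167/4000]
  Q: [36327/100000, 2127/12500, 17587/100000, 2907/10000]
  R: [7253/20000, 4247/25000, 441/2500, 29107/100000]
  S: [9081/25000, 16931/100000, 17609/100000, 1821/6250]

(P^5)[R -> R] = 441/2500

Answer: 441/2500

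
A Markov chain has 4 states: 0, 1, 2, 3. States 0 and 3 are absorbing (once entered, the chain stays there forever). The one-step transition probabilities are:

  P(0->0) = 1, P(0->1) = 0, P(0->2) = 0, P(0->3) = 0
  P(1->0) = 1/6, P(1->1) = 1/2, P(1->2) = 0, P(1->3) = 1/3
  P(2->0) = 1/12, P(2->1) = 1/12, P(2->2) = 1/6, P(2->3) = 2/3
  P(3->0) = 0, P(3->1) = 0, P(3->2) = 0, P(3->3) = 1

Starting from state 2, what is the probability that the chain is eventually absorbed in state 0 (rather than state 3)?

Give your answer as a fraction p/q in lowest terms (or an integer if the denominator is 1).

Answer: 2/15

Derivation:
Let a_i = P(absorbed in 0 | start in state i).
Boundary conditions: a_0 = 1, a_3 = 0.
For each transient state i, a_i = sum_j P(i->j) * a_j:
  a_1 = 1/6*a_0 + 1/2*a_1 + 0*a_2 + 1/3*a_3
  a_2 = 1/12*a_0 + 1/12*a_1 + 1/6*a_2 + 2/3*a_3

Substituting a_0 = 1 and a_3 = 0, rearrange to (I - Q) a = r where r[i] = P(i -> 0):
  [1/2, 0] . (a_1, a_2) = 1/6
  [-1/12, 5/6] . (a_1, a_2) = 1/12

Solving yields:
  a_1 = 1/3
  a_2 = 2/15

Starting state is 2, so the absorption probability is a_2 = 2/15.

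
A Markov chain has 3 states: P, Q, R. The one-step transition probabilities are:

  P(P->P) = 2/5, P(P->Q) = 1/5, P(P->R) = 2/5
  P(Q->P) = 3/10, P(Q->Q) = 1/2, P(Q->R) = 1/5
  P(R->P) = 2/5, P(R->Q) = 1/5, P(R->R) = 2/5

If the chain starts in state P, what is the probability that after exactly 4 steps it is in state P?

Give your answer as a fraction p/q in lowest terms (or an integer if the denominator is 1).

Answer: 1861/5000

Derivation:
Computing P^4 by repeated multiplication:
P^1 =
  P: [2/5, 1/5, 2/5]
  Q: [3/10, 1/2, 1/5]
  R: [2/5, 1/5, 2/5]
P^2 =
  P: [19/50, 13/50, 9/25]
  Q: [7/20, 7/20, 3/10]
  R: [19/50, 13/50, 9/25]
P^3 =
  P: [187/500, 139/500, 87/250]
  Q: [73/200, 61/200, 33/100]
  R: [187/500, 139/500, 87/250]
P^4 =
  P: [1861/5000, 1417/5000, 861/2500]
  Q: [739/2000, 583/2000, 339/1000]
  R: [1861/5000, 1417/5000, 861/2500]

(P^4)[P -> P] = 1861/5000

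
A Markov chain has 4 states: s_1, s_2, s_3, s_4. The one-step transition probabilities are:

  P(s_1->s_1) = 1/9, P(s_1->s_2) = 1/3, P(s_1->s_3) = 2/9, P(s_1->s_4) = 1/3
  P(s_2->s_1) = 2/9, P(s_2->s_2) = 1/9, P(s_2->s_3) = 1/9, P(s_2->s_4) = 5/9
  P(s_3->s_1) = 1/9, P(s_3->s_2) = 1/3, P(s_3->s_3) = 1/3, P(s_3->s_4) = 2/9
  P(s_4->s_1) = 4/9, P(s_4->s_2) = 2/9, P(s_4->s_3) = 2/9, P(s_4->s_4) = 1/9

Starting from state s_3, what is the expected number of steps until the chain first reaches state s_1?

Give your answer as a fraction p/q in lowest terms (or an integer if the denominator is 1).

Let h_i = expected steps to first reach s_1 from state i.
Boundary: h_s_1 = 0.
First-step equations for the other states:
  h_s_2 = 1 + 2/9*h_s_1 + 1/9*h_s_2 + 1/9*h_s_3 + 5/9*h_s_4
  h_s_3 = 1 + 1/9*h_s_1 + 1/3*h_s_2 + 1/3*h_s_3 + 2/9*h_s_4
  h_s_4 = 1 + 4/9*h_s_1 + 2/9*h_s_2 + 2/9*h_s_3 + 1/9*h_s_4

Substituting h_s_1 = 0 and rearranging gives the linear system (I - Q) h = 1:
  [8/9, -1/9, -5/9] . (h_s_2, h_s_3, h_s_4) = 1
  [-1/3, 2/3, -2/9] . (h_s_2, h_s_3, h_s_4) = 1
  [-2/9, -2/9, 8/9] . (h_s_2, h_s_3, h_s_4) = 1

Solving yields:
  h_s_2 = 47/13
  h_s_3 = 113/26
  h_s_4 = 81/26

Starting state is s_3, so the expected hitting time is h_s_3 = 113/26.

Answer: 113/26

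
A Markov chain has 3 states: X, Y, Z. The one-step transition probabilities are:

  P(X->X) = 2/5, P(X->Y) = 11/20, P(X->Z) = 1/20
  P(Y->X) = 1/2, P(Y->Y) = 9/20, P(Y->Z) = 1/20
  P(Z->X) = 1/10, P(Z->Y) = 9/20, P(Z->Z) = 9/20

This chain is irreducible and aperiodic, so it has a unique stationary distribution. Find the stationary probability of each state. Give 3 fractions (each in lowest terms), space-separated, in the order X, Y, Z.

The stationary distribution satisfies pi = pi * P, i.e.:
  pi_X = 2/5*pi_X + 1/2*pi_Y + 1/10*pi_Z
  pi_Y = 11/20*pi_X + 9/20*pi_Y + 9/20*pi_Z
  pi_Z = 1/20*pi_X + 1/20*pi_Y + 9/20*pi_Z
with normalization: pi_X + pi_Y + pi_Z = 1.

Using the first 2 balance equations plus normalization, the linear system A*pi = b is:
  [-3/5, 1/2, 1/10] . pi = 0
  [11/20, -11/20, 9/20] . pi = 0
  [1, 1, 1] . pi = 1

Solving yields:
  pi_X = 14/33
  pi_Y = 65/132
  pi_Z = 1/12

Verification (pi * P):
  14/33*2/5 + 65/132*1/2 + 1/12*1/10 = 14/33 = pi_X  (ok)
  14/33*11/20 + 65/132*9/20 + 1/12*9/20 = 65/132 = pi_Y  (ok)
  14/33*1/20 + 65/132*1/20 + 1/12*9/20 = 1/12 = pi_Z  (ok)

Answer: 14/33 65/132 1/12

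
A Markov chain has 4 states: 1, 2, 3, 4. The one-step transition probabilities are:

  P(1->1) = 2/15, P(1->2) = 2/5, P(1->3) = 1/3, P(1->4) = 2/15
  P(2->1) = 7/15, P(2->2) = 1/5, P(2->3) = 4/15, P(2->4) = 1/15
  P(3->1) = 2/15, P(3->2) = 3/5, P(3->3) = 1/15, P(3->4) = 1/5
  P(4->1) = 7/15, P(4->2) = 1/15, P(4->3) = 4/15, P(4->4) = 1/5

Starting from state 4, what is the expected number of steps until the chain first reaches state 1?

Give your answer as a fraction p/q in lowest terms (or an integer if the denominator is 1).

Let h_i = expected steps to first reach 1 from state i.
Boundary: h_1 = 0.
First-step equations for the other states:
  h_2 = 1 + 7/15*h_1 + 1/5*h_2 + 4/15*h_3 + 1/15*h_4
  h_3 = 1 + 2/15*h_1 + 3/5*h_2 + 1/15*h_3 + 1/5*h_4
  h_4 = 1 + 7/15*h_1 + 1/15*h_2 + 4/15*h_3 + 1/5*h_4

Substituting h_1 = 0 and rearranging gives the linear system (I - Q) h = 1:
  [4/5, -4/15, -1/15] . (h_2, h_3, h_4) = 1
  [-3/5, 14/15, -1/5] . (h_2, h_3, h_4) = 1
  [-1/15, -4/15, 4/5] . (h_2, h_3, h_4) = 1

Solving yields:
  h_2 = 135/53
  h_3 = 345/106
  h_4 = 135/53

Starting state is 4, so the expected hitting time is h_4 = 135/53.

Answer: 135/53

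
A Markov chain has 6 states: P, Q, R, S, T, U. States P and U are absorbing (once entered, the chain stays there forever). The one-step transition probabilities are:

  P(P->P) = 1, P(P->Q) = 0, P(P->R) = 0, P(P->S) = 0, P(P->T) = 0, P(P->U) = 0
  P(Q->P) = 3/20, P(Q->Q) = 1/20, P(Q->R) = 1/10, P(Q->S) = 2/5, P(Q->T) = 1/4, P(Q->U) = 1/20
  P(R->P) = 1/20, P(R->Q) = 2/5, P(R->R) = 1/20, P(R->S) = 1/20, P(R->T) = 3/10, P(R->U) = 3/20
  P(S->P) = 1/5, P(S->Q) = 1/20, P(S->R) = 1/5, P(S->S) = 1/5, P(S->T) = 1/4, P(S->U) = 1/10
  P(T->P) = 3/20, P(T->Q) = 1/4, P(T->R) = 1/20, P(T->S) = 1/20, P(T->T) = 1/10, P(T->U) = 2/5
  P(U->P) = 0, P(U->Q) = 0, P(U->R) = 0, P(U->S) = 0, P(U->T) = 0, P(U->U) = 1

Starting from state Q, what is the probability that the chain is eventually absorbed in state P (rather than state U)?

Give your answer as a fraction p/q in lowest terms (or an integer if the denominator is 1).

Let a_i = P(absorbed in P | start in state i).
Boundary conditions: a_P = 1, a_U = 0.
For each transient state i, a_i = sum_j P(i->j) * a_j:
  a_Q = 3/20*a_P + 1/20*a_Q + 1/10*a_R + 2/5*a_S + 1/4*a_T + 1/20*a_U
  a_R = 1/20*a_P + 2/5*a_Q + 1/20*a_R + 1/20*a_S + 3/10*a_T + 3/20*a_U
  a_S = 1/5*a_P + 1/20*a_Q + 1/5*a_R + 1/5*a_S + 1/4*a_T + 1/10*a_U
  a_T = 3/20*a_P + 1/4*a_Q + 1/20*a_R + 1/20*a_S + 1/10*a_T + 2/5*a_U

Substituting a_P = 1 and a_U = 0, rearrange to (I - Q) a = r where r[i] = P(i -> P):
  [19/20, -1/10, -2/5, -1/4] . (a_Q, a_R, a_S, a_T) = 3/20
  [-2/5, 19/20, -1/20, -3/10] . (a_Q, a_R, a_S, a_T) = 1/20
  [-1/20, -1/5, 4/5, -1/4] . (a_Q, a_R, a_S, a_T) = 1/5
  [-1/4, -1/20, -1/20, 9/10] . (a_Q, a_R, a_S, a_T) = 3/20

Solving yields:
  a_Q = 18064/36029
  a_R = 28967/72058
  a_S = 35523/72058
  a_T = 12814/36029

Starting state is Q, so the absorption probability is a_Q = 18064/36029.

Answer: 18064/36029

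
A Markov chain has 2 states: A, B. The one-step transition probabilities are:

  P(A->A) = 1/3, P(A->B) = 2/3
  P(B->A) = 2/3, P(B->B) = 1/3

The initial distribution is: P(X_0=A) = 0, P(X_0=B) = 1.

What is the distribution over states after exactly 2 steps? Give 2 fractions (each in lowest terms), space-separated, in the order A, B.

Propagating the distribution step by step (d_{t+1} = d_t * P):
d_0 = (A=0, B=1)
  d_1[A] = 0*1/3 + 1*2/3 = 2/3
  d_1[B] = 0*2/3 + 1*1/3 = 1/3
d_1 = (A=2/3, B=1/3)
  d_2[A] = 2/3*1/3 + 1/3*2/3 = 4/9
  d_2[B] = 2/3*2/3 + 1/3*1/3 = 5/9
d_2 = (A=4/9, B=5/9)

Answer: 4/9 5/9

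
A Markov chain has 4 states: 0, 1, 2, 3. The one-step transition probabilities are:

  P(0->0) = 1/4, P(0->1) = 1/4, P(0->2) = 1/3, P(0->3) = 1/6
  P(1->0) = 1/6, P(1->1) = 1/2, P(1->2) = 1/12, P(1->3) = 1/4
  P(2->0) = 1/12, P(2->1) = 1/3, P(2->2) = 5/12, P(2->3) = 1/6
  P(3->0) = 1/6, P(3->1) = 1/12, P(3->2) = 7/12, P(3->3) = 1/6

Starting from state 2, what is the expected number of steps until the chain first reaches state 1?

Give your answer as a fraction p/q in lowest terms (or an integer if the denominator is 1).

Answer: 720/203

Derivation:
Let h_i = expected steps to first reach 1 from state i.
Boundary: h_1 = 0.
First-step equations for the other states:
  h_0 = 1 + 1/4*h_0 + 1/4*h_1 + 1/3*h_2 + 1/6*h_3
  h_2 = 1 + 1/12*h_0 + 1/3*h_1 + 5/12*h_2 + 1/6*h_3
  h_3 = 1 + 1/6*h_0 + 1/12*h_1 + 7/12*h_2 + 1/6*h_3

Substituting h_1 = 0 and rearranging gives the linear system (I - Q) h = 1:
  [3/4, -1/3, -1/6] . (h_0, h_2, h_3) = 1
  [-1/12, 7/12, -1/6] . (h_0, h_2, h_3) = 1
  [-1/6, -7/12, 5/6] . (h_0, h_2, h_3) = 1

Solving yields:
  h_0 = 792/203
  h_2 = 720/203
  h_3 = 906/203

Starting state is 2, so the expected hitting time is h_2 = 720/203.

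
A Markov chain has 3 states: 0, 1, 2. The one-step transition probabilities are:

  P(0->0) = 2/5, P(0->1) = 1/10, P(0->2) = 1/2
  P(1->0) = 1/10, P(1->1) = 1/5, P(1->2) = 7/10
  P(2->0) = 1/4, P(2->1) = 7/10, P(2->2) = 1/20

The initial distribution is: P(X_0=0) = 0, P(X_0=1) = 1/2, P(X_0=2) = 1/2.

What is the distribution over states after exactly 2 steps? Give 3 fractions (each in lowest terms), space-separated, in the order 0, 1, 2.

Answer: 167/800 37/100 337/800

Derivation:
Propagating the distribution step by step (d_{t+1} = d_t * P):
d_0 = (0=0, 1=1/2, 2=1/2)
  d_1[0] = 0*2/5 + 1/2*1/10 + 1/2*1/4 = 7/40
  d_1[1] = 0*1/10 + 1/2*1/5 + 1/2*7/10 = 9/20
  d_1[2] = 0*1/2 + 1/2*7/10 + 1/2*1/20 = 3/8
d_1 = (0=7/40, 1=9/20, 2=3/8)
  d_2[0] = 7/40*2/5 + 9/20*1/10 + 3/8*1/4 = 167/800
  d_2[1] = 7/40*1/10 + 9/20*1/5 + 3/8*7/10 = 37/100
  d_2[2] = 7/40*1/2 + 9/20*7/10 + 3/8*1/20 = 337/800
d_2 = (0=167/800, 1=37/100, 2=337/800)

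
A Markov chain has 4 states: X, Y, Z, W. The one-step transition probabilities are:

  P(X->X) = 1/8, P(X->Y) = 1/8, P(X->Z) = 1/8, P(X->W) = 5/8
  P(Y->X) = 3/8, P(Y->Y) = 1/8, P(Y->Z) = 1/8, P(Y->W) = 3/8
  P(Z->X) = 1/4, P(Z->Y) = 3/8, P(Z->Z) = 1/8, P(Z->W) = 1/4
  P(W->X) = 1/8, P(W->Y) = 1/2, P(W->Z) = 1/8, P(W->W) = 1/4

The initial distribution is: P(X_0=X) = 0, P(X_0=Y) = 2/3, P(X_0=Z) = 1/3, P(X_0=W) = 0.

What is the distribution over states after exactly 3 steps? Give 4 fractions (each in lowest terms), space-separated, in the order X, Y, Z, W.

Propagating the distribution step by step (d_{t+1} = d_t * P):
d_0 = (X=0, Y=2/3, Z=1/3, W=0)
  d_1[X] = 0*1/8 + 2/3*3/8 + 1/3*1/4 + 0*1/8 = 1/3
  d_1[Y] = 0*1/8 + 2/3*1/8 + 1/3*3/8 + 0*1/2 = 5/24
  d_1[Z] = 0*1/8 + 2/3*1/8 + 1/3*1/8 + 0*1/8 = 1/8
  d_1[W] = 0*5/8 + 2/3*3/8 + 1/3*1/4 + 0*1/4 = 1/3
d_1 = (X=1/3, Y=5/24, Z=1/8, W=1/3)
  d_2[X] = 1/3*1/8 + 5/24*3/8 + 1/8*1/4 + 1/3*1/8 = 37/192
  d_2[Y] = 1/3*1/8 + 5/24*1/8 + 1/8*3/8 + 1/3*1/2 = 9/32
  d_2[Z] = 1/3*1/8 + 5/24*1/8 + 1/8*1/8 + 1/3*1/8 = 1/8
  d_2[W] = 1/3*5/8 + 5/24*3/8 + 1/8*1/4 + 1/3*1/4 = 77/192
d_2 = (X=37/192, Y=9/32, Z=1/8, W=77/192)
  d_3[X] = 37/192*1/8 + 9/32*3/8 + 1/8*1/4 + 77/192*1/8 = 27/128
  d_3[Y] = 37/192*1/8 + 9/32*1/8 + 1/8*3/8 + 77/192*1/2 = 157/512
  d_3[Z] = 37/192*1/8 + 9/32*1/8 + 1/8*1/8 + 77/192*1/8 = 1/8
  d_3[W] = 37/192*5/8 + 9/32*3/8 + 1/8*1/4 + 77/192*1/4 = 183/512
d_3 = (X=27/128, Y=157/512, Z=1/8, W=183/512)

Answer: 27/128 157/512 1/8 183/512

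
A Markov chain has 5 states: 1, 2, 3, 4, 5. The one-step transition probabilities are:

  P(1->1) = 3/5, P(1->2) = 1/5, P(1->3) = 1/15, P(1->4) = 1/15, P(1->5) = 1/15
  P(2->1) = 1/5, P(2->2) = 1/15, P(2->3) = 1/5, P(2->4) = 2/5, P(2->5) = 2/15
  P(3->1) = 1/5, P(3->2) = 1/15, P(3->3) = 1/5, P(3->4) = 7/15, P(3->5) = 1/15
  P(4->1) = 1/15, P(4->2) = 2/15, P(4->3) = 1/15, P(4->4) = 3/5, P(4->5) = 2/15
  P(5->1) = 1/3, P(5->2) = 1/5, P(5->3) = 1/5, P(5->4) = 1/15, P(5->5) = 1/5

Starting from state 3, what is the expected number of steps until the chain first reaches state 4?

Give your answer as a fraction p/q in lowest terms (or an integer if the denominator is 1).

Let h_i = expected steps to first reach 4 from state i.
Boundary: h_4 = 0.
First-step equations for the other states:
  h_1 = 1 + 3/5*h_1 + 1/5*h_2 + 1/15*h_3 + 1/15*h_4 + 1/15*h_5
  h_2 = 1 + 1/5*h_1 + 1/15*h_2 + 1/5*h_3 + 2/5*h_4 + 2/15*h_5
  h_3 = 1 + 1/5*h_1 + 1/15*h_2 + 1/5*h_3 + 7/15*h_4 + 1/15*h_5
  h_5 = 1 + 1/3*h_1 + 1/5*h_2 + 1/5*h_3 + 1/15*h_4 + 1/5*h_5

Substituting h_4 = 0 and rearranging gives the linear system (I - Q) h = 1:
  [2/5, -1/5, -1/15, -1/15] . (h_1, h_2, h_3, h_5) = 1
  [-1/5, 14/15, -1/5, -2/15] . (h_1, h_2, h_3, h_5) = 1
  [-1/5, -1/15, 4/5, -1/15] . (h_1, h_2, h_3, h_5) = 1
  [-1/3, -1/5, -1/5, 4/5] . (h_1, h_2, h_3, h_5) = 1

Solving yields:
  h_1 = 43935/7348
  h_2 = 7185/1837
  h_3 = 25995/7348
  h_5 = 41175/7348

Starting state is 3, so the expected hitting time is h_3 = 25995/7348.

Answer: 25995/7348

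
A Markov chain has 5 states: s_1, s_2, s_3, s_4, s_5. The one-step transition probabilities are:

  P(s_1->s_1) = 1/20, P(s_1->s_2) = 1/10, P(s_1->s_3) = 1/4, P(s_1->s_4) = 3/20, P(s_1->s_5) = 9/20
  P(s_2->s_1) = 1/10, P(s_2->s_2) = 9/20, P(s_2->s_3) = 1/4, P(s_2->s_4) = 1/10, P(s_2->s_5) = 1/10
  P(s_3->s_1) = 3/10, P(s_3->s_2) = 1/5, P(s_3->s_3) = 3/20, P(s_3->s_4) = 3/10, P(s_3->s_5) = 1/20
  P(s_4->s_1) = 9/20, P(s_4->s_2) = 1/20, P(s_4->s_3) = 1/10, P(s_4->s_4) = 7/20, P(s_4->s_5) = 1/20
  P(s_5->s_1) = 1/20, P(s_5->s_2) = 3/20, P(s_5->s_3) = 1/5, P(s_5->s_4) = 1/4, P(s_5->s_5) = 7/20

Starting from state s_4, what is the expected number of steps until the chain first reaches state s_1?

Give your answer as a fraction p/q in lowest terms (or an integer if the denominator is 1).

Answer: 6044/2127

Derivation:
Let h_i = expected steps to first reach s_1 from state i.
Boundary: h_s_1 = 0.
First-step equations for the other states:
  h_s_2 = 1 + 1/10*h_s_1 + 9/20*h_s_2 + 1/4*h_s_3 + 1/10*h_s_4 + 1/10*h_s_5
  h_s_3 = 1 + 3/10*h_s_1 + 1/5*h_s_2 + 3/20*h_s_3 + 3/10*h_s_4 + 1/20*h_s_5
  h_s_4 = 1 + 9/20*h_s_1 + 1/20*h_s_2 + 1/10*h_s_3 + 7/20*h_s_4 + 1/20*h_s_5
  h_s_5 = 1 + 1/20*h_s_1 + 3/20*h_s_2 + 1/5*h_s_3 + 1/4*h_s_4 + 7/20*h_s_5

Substituting h_s_1 = 0 and rearranging gives the linear system (I - Q) h = 1:
  [11/20, -1/4, -1/10, -1/10] . (h_s_2, h_s_3, h_s_4, h_s_5) = 1
  [-1/5, 17/20, -3/10, -1/20] . (h_s_2, h_s_3, h_s_4, h_s_5) = 1
  [-1/20, -1/10, 13/20, -1/20] . (h_s_2, h_s_3, h_s_4, h_s_5) = 1
  [-3/20, -1/5, -1/4, 13/20] . (h_s_2, h_s_3, h_s_4, h_s_5) = 1

Solving yields:
  h_s_2 = 10336/2127
  h_s_3 = 7676/2127
  h_s_4 = 6044/2127
  h_s_5 = 3448/709

Starting state is s_4, so the expected hitting time is h_s_4 = 6044/2127.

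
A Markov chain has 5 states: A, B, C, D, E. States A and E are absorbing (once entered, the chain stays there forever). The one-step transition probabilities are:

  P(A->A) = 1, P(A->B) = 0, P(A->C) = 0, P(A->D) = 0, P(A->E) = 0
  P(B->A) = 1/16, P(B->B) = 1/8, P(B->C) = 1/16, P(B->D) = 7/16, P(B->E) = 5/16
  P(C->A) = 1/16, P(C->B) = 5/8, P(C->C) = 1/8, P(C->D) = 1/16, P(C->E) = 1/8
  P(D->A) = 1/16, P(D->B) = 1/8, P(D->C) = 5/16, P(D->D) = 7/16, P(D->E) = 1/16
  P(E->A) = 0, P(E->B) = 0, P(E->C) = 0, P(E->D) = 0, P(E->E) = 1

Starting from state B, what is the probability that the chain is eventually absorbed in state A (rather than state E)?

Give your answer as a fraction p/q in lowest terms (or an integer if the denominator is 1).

Let a_i = P(absorbed in A | start in state i).
Boundary conditions: a_A = 1, a_E = 0.
For each transient state i, a_i = sum_j P(i->j) * a_j:
  a_B = 1/16*a_A + 1/8*a_B + 1/16*a_C + 7/16*a_D + 5/16*a_E
  a_C = 1/16*a_A + 5/8*a_B + 1/8*a_C + 1/16*a_D + 1/8*a_E
  a_D = 1/16*a_A + 1/8*a_B + 5/16*a_C + 7/16*a_D + 1/16*a_E

Substituting a_A = 1 and a_E = 0, rearrange to (I - Q) a = r where r[i] = P(i -> A):
  [7/8, -1/16, -7/16] . (a_B, a_C, a_D) = 1/16
  [-5/8, 7/8, -1/16] . (a_B, a_C, a_D) = 1/16
  [-1/8, -5/16, 9/16] . (a_B, a_C, a_D) = 1/16

Solving yields:
  a_B = 1/4
  a_C = 3/11
  a_D = 7/22

Starting state is B, so the absorption probability is a_B = 1/4.

Answer: 1/4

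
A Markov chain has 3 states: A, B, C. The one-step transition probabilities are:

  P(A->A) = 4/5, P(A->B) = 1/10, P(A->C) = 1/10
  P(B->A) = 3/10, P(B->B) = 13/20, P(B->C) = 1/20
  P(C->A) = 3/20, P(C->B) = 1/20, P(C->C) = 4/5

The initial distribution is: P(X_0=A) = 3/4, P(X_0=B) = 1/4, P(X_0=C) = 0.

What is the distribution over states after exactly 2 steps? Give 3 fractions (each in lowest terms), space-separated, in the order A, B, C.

Answer: 999/1600 181/800 239/1600

Derivation:
Propagating the distribution step by step (d_{t+1} = d_t * P):
d_0 = (A=3/4, B=1/4, C=0)
  d_1[A] = 3/4*4/5 + 1/4*3/10 + 0*3/20 = 27/40
  d_1[B] = 3/4*1/10 + 1/4*13/20 + 0*1/20 = 19/80
  d_1[C] = 3/4*1/10 + 1/4*1/20 + 0*4/5 = 7/80
d_1 = (A=27/40, B=19/80, C=7/80)
  d_2[A] = 27/40*4/5 + 19/80*3/10 + 7/80*3/20 = 999/1600
  d_2[B] = 27/40*1/10 + 19/80*13/20 + 7/80*1/20 = 181/800
  d_2[C] = 27/40*1/10 + 19/80*1/20 + 7/80*4/5 = 239/1600
d_2 = (A=999/1600, B=181/800, C=239/1600)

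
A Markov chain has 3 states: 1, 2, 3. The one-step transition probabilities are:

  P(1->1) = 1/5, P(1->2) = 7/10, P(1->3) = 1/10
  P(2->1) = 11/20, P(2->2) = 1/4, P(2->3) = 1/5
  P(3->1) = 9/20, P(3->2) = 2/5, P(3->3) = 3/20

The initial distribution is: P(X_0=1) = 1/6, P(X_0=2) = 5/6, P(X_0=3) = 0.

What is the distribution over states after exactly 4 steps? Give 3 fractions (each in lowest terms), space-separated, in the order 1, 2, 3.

Propagating the distribution step by step (d_{t+1} = d_t * P):
d_0 = (1=1/6, 2=5/6, 3=0)
  d_1[1] = 1/6*1/5 + 5/6*11/20 + 0*9/20 = 59/120
  d_1[2] = 1/6*7/10 + 5/6*1/4 + 0*2/5 = 13/40
  d_1[3] = 1/6*1/10 + 5/6*1/5 + 0*3/20 = 11/60
d_1 = (1=59/120, 2=13/40, 3=11/60)
  d_2[1] = 59/120*1/5 + 13/40*11/20 + 11/60*9/20 = 863/2400
  d_2[2] = 59/120*7/10 + 13/40*1/4 + 11/60*2/5 = 399/800
  d_2[3] = 59/120*1/10 + 13/40*1/5 + 11/60*3/20 = 17/120
d_2 = (1=863/2400, 2=399/800, 3=17/120)
  d_3[1] = 863/2400*1/5 + 399/800*11/20 + 17/120*9/20 = 19679/48000
  d_3[2] = 863/2400*7/10 + 399/800*1/4 + 17/120*2/5 = 6929/16000
  d_3[3] = 863/2400*1/10 + 399/800*1/5 + 17/120*3/20 = 3767/24000
d_3 = (1=19679/48000, 2=6929/16000, 3=3767/24000)
  d_4[1] = 19679/48000*1/5 + 6929/16000*11/20 + 3767/24000*9/20 = 375179/960000
  d_4[2] = 19679/48000*7/10 + 6929/16000*1/4 + 3767/24000*2/5 = 146571/320000
  d_4[3] = 19679/48000*1/10 + 6929/16000*1/5 + 3767/24000*3/20 = 36277/240000
d_4 = (1=375179/960000, 2=146571/320000, 3=36277/240000)

Answer: 375179/960000 146571/320000 36277/240000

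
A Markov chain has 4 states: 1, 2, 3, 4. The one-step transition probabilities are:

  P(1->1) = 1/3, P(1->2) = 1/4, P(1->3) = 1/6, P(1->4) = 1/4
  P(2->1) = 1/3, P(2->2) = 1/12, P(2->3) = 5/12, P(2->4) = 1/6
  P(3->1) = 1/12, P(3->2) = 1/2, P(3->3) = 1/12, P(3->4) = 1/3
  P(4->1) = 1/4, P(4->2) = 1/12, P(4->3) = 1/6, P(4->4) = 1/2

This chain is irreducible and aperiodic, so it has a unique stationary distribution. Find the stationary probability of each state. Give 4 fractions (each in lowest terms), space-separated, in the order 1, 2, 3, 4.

Answer: 392/1537 323/1537 311/1537 511/1537

Derivation:
The stationary distribution satisfies pi = pi * P, i.e.:
  pi_1 = 1/3*pi_1 + 1/3*pi_2 + 1/12*pi_3 + 1/4*pi_4
  pi_2 = 1/4*pi_1 + 1/12*pi_2 + 1/2*pi_3 + 1/12*pi_4
  pi_3 = 1/6*pi_1 + 5/12*pi_2 + 1/12*pi_3 + 1/6*pi_4
  pi_4 = 1/4*pi_1 + 1/6*pi_2 + 1/3*pi_3 + 1/2*pi_4
with normalization: pi_1 + pi_2 + pi_3 + pi_4 = 1.

Using the first 3 balance equations plus normalization, the linear system A*pi = b is:
  [-2/3, 1/3, 1/12, 1/4] . pi = 0
  [1/4, -11/12, 1/2, 1/12] . pi = 0
  [1/6, 5/12, -11/12, 1/6] . pi = 0
  [1, 1, 1, 1] . pi = 1

Solving yields:
  pi_1 = 392/1537
  pi_2 = 323/1537
  pi_3 = 311/1537
  pi_4 = 511/1537

Verification (pi * P):
  392/1537*1/3 + 323/1537*1/3 + 311/1537*1/12 + 511/1537*1/4 = 392/1537 = pi_1  (ok)
  392/1537*1/4 + 323/1537*1/12 + 311/1537*1/2 + 511/1537*1/12 = 323/1537 = pi_2  (ok)
  392/1537*1/6 + 323/1537*5/12 + 311/1537*1/12 + 511/1537*1/6 = 311/1537 = pi_3  (ok)
  392/1537*1/4 + 323/1537*1/6 + 311/1537*1/3 + 511/1537*1/2 = 511/1537 = pi_4  (ok)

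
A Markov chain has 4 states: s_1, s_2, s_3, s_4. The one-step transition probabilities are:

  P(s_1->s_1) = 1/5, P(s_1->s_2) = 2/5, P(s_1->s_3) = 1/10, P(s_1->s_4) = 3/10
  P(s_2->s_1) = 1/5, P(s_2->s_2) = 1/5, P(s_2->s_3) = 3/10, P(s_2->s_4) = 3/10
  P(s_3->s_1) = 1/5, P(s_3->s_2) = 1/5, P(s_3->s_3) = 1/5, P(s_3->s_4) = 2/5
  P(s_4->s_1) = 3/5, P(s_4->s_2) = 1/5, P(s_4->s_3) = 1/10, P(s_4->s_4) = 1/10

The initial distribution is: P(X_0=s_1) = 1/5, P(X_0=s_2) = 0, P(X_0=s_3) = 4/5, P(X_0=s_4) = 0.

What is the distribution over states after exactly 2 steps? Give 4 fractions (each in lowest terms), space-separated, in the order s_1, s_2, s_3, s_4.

Propagating the distribution step by step (d_{t+1} = d_t * P):
d_0 = (s_1=1/5, s_2=0, s_3=4/5, s_4=0)
  d_1[s_1] = 1/5*1/5 + 0*1/5 + 4/5*1/5 + 0*3/5 = 1/5
  d_1[s_2] = 1/5*2/5 + 0*1/5 + 4/5*1/5 + 0*1/5 = 6/25
  d_1[s_3] = 1/5*1/10 + 0*3/10 + 4/5*1/5 + 0*1/10 = 9/50
  d_1[s_4] = 1/5*3/10 + 0*3/10 + 4/5*2/5 + 0*1/10 = 19/50
d_1 = (s_1=1/5, s_2=6/25, s_3=9/50, s_4=19/50)
  d_2[s_1] = 1/5*1/5 + 6/25*1/5 + 9/50*1/5 + 19/50*3/5 = 44/125
  d_2[s_2] = 1/5*2/5 + 6/25*1/5 + 9/50*1/5 + 19/50*1/5 = 6/25
  d_2[s_3] = 1/5*1/10 + 6/25*3/10 + 9/50*1/5 + 19/50*1/10 = 83/500
  d_2[s_4] = 1/5*3/10 + 6/25*3/10 + 9/50*2/5 + 19/50*1/10 = 121/500
d_2 = (s_1=44/125, s_2=6/25, s_3=83/500, s_4=121/500)

Answer: 44/125 6/25 83/500 121/500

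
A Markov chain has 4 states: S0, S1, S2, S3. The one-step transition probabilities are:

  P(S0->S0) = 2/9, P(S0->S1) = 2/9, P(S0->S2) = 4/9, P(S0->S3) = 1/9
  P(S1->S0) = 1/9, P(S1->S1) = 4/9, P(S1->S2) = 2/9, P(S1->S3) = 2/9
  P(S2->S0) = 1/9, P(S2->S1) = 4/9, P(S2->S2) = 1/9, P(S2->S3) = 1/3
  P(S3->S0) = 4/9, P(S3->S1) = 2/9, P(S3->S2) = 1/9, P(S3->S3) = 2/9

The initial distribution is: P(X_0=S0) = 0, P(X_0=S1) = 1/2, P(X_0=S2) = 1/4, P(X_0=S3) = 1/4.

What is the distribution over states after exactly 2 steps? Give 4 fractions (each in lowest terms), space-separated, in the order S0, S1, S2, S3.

Answer: 35/162 28/81 71/324 71/324

Derivation:
Propagating the distribution step by step (d_{t+1} = d_t * P):
d_0 = (S0=0, S1=1/2, S2=1/4, S3=1/4)
  d_1[S0] = 0*2/9 + 1/2*1/9 + 1/4*1/9 + 1/4*4/9 = 7/36
  d_1[S1] = 0*2/9 + 1/2*4/9 + 1/4*4/9 + 1/4*2/9 = 7/18
  d_1[S2] = 0*4/9 + 1/2*2/9 + 1/4*1/9 + 1/4*1/9 = 1/6
  d_1[S3] = 0*1/9 + 1/2*2/9 + 1/4*1/3 + 1/4*2/9 = 1/4
d_1 = (S0=7/36, S1=7/18, S2=1/6, S3=1/4)
  d_2[S0] = 7/36*2/9 + 7/18*1/9 + 1/6*1/9 + 1/4*4/9 = 35/162
  d_2[S1] = 7/36*2/9 + 7/18*4/9 + 1/6*4/9 + 1/4*2/9 = 28/81
  d_2[S2] = 7/36*4/9 + 7/18*2/9 + 1/6*1/9 + 1/4*1/9 = 71/324
  d_2[S3] = 7/36*1/9 + 7/18*2/9 + 1/6*1/3 + 1/4*2/9 = 71/324
d_2 = (S0=35/162, S1=28/81, S2=71/324, S3=71/324)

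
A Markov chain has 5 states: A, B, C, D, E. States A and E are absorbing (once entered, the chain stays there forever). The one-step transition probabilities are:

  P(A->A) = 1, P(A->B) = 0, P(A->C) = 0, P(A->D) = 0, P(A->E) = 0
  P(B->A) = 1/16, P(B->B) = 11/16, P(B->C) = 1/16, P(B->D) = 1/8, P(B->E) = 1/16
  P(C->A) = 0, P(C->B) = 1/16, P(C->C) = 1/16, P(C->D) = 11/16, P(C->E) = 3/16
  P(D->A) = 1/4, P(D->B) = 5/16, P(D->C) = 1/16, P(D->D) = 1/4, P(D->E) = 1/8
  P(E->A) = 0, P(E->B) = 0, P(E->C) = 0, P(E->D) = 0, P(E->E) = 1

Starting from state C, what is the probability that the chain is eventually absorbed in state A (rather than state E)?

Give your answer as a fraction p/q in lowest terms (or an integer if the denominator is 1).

Answer: 295/626

Derivation:
Let a_i = P(absorbed in A | start in state i).
Boundary conditions: a_A = 1, a_E = 0.
For each transient state i, a_i = sum_j P(i->j) * a_j:
  a_B = 1/16*a_A + 11/16*a_B + 1/16*a_C + 1/8*a_D + 1/16*a_E
  a_C = 0*a_A + 1/16*a_B + 1/16*a_C + 11/16*a_D + 3/16*a_E
  a_D = 1/4*a_A + 5/16*a_B + 1/16*a_C + 1/4*a_D + 1/8*a_E

Substituting a_A = 1 and a_E = 0, rearrange to (I - Q) a = r where r[i] = P(i -> A):
  [5/16, -1/16, -1/8] . (a_B, a_C, a_D) = 1/16
  [-1/16, 15/16, -11/16] . (a_B, a_C, a_D) = 0
  [-5/16, -1/16, 3/4] . (a_B, a_C, a_D) = 1/4

Solving yields:
  a_B = 333/626
  a_C = 295/626
  a_D = 186/313

Starting state is C, so the absorption probability is a_C = 295/626.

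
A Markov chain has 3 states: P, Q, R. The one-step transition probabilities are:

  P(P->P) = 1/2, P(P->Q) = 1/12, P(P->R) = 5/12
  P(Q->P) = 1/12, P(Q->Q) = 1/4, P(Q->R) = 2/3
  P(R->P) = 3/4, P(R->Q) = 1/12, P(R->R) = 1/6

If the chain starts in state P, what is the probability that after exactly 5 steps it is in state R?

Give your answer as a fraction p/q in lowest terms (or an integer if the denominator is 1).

Answer: 14665/41472

Derivation:
Computing P^5 by repeated multiplication:
P^1 =
  P: [1/2, 1/12, 5/12]
  Q: [1/12, 1/4, 2/3]
  R: [3/4, 1/12, 1/6]
P^2 =
  P: [41/72, 7/72, 1/3]
  Q: [9/16, 1/8, 5/16]
  R: [73/144, 7/72, 19/48]
P^3 =
  P: [469/864, 43/432, 103/288]
  Q: [101/192, 5/48, 71/192]
  R: [965/1728, 43/432, 197/576]
P^4 =
  P: [5681/10368, 259/2592, 1217/3456]
  Q: [1265/2304, 29/288, 269/768]
  R: [11281/20736, 259/2592, 2461/6912]
P^5 =
  P: [67981/124416, 1555/15552, 14665/41472]
  Q: [15085/27648, 173/1728, 3265/9216]
  R: [136205/248832, 1555/15552, 29249/82944]

(P^5)[P -> R] = 14665/41472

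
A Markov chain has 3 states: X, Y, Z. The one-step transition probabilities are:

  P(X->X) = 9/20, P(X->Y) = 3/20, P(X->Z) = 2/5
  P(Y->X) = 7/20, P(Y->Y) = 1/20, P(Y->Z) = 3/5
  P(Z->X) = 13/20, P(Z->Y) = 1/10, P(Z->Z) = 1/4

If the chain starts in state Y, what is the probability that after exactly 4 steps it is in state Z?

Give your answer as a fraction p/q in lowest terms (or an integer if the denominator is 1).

Answer: 1473/4000

Derivation:
Computing P^4 by repeated multiplication:
P^1 =
  X: [9/20, 3/20, 2/5]
  Y: [7/20, 1/20, 3/5]
  Z: [13/20, 1/10, 1/4]
P^2 =
  X: [103/200, 23/200, 37/100]
  Y: [113/200, 23/200, 8/25]
  Z: [49/100, 51/400, 153/400]
P^3 =
  X: [41/80, 3/25, 147/400]
  Y: [201/400, 49/400, 3/8]
  Z: [411/800, 189/1600, 589/1600]
P^4 =
  X: [1023/2000, 957/8000, 2951/8000]
  Y: [2051/4000, 119/1000, 1473/4000]
  Z: [8189/16000, 3833/32000, 11789/32000]

(P^4)[Y -> Z] = 1473/4000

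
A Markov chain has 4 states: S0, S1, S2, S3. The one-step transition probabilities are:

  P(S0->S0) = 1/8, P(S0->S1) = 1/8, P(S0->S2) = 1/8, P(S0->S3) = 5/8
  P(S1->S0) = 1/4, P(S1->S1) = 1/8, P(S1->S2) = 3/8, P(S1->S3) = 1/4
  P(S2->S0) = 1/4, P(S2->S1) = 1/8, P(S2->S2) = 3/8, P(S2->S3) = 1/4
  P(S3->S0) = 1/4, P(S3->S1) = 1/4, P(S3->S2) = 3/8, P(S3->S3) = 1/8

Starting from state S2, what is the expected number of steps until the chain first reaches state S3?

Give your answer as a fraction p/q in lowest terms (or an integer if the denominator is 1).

Let h_i = expected steps to first reach S3 from state i.
Boundary: h_S3 = 0.
First-step equations for the other states:
  h_S0 = 1 + 1/8*h_S0 + 1/8*h_S1 + 1/8*h_S2 + 5/8*h_S3
  h_S1 = 1 + 1/4*h_S0 + 1/8*h_S1 + 3/8*h_S2 + 1/4*h_S3
  h_S2 = 1 + 1/4*h_S0 + 1/8*h_S1 + 3/8*h_S2 + 1/4*h_S3

Substituting h_S3 = 0 and rearranging gives the linear system (I - Q) h = 1:
  [7/8, -1/8, -1/8] . (h_S0, h_S1, h_S2) = 1
  [-1/4, 7/8, -3/8] . (h_S0, h_S1, h_S2) = 1
  [-1/4, -1/8, 5/8] . (h_S0, h_S1, h_S2) = 1

Solving yields:
  h_S0 = 2
  h_S1 = 3
  h_S2 = 3

Starting state is S2, so the expected hitting time is h_S2 = 3.

Answer: 3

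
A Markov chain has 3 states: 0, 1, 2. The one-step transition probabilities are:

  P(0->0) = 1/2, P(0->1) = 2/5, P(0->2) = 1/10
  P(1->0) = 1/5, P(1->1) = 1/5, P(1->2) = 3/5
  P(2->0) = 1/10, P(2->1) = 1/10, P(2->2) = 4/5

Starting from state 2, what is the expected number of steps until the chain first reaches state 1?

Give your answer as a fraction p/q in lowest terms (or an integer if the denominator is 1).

Let h_i = expected steps to first reach 1 from state i.
Boundary: h_1 = 0.
First-step equations for the other states:
  h_0 = 1 + 1/2*h_0 + 2/5*h_1 + 1/10*h_2
  h_2 = 1 + 1/10*h_0 + 1/10*h_1 + 4/5*h_2

Substituting h_1 = 0 and rearranging gives the linear system (I - Q) h = 1:
  [1/2, -1/10] . (h_0, h_2) = 1
  [-1/10, 1/5] . (h_0, h_2) = 1

Solving yields:
  h_0 = 10/3
  h_2 = 20/3

Starting state is 2, so the expected hitting time is h_2 = 20/3.

Answer: 20/3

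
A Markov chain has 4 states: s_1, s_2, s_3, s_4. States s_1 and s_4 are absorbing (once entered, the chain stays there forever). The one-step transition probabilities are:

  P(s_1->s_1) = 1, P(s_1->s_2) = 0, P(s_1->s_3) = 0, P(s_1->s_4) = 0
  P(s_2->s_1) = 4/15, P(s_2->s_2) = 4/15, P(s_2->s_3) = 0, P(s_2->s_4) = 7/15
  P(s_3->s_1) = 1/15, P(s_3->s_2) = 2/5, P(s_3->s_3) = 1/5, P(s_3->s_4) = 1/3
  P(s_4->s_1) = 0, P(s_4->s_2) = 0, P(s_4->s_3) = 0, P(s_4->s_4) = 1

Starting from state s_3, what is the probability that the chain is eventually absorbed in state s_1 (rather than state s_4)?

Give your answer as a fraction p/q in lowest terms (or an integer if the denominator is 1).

Answer: 35/132

Derivation:
Let a_i = P(absorbed in s_1 | start in state i).
Boundary conditions: a_s_1 = 1, a_s_4 = 0.
For each transient state i, a_i = sum_j P(i->j) * a_j:
  a_s_2 = 4/15*a_s_1 + 4/15*a_s_2 + 0*a_s_3 + 7/15*a_s_4
  a_s_3 = 1/15*a_s_1 + 2/5*a_s_2 + 1/5*a_s_3 + 1/3*a_s_4

Substituting a_s_1 = 1 and a_s_4 = 0, rearrange to (I - Q) a = r where r[i] = P(i -> s_1):
  [11/15, 0] . (a_s_2, a_s_3) = 4/15
  [-2/5, 4/5] . (a_s_2, a_s_3) = 1/15

Solving yields:
  a_s_2 = 4/11
  a_s_3 = 35/132

Starting state is s_3, so the absorption probability is a_s_3 = 35/132.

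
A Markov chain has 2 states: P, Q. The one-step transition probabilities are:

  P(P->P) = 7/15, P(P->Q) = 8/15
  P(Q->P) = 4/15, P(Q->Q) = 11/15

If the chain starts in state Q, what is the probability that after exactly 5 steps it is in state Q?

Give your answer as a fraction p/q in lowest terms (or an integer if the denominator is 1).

Answer: 6251/9375

Derivation:
Computing P^5 by repeated multiplication:
P^1 =
  P: [7/15, 8/15]
  Q: [4/15, 11/15]
P^2 =
  P: [9/25, 16/25]
  Q: [8/25, 17/25]
P^3 =
  P: [127/375, 248/375]
  Q: [124/375, 251/375]
P^4 =
  P: [209/625, 416/625]
  Q: [208/625, 417/625]
P^5 =
  P: [3127/9375, 6248/9375]
  Q: [3124/9375, 6251/9375]

(P^5)[Q -> Q] = 6251/9375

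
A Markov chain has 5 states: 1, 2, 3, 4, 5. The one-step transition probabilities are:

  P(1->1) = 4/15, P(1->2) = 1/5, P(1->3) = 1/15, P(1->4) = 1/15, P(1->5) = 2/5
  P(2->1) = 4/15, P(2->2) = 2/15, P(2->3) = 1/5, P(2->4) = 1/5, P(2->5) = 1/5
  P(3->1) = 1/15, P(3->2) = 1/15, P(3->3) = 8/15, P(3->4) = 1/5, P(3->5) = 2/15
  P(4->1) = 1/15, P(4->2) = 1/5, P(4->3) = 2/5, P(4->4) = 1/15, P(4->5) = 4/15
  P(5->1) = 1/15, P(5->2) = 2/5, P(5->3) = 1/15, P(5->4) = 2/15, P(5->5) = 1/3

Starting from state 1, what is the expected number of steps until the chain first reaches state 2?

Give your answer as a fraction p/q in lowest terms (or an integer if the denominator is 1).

Let h_i = expected steps to first reach 2 from state i.
Boundary: h_2 = 0.
First-step equations for the other states:
  h_1 = 1 + 4/15*h_1 + 1/5*h_2 + 1/15*h_3 + 1/15*h_4 + 2/5*h_5
  h_3 = 1 + 1/15*h_1 + 1/15*h_2 + 8/15*h_3 + 1/5*h_4 + 2/15*h_5
  h_4 = 1 + 1/15*h_1 + 1/5*h_2 + 2/5*h_3 + 1/15*h_4 + 4/15*h_5
  h_5 = 1 + 1/15*h_1 + 2/5*h_2 + 1/15*h_3 + 2/15*h_4 + 1/3*h_5

Substituting h_2 = 0 and rearranging gives the linear system (I - Q) h = 1:
  [11/15, -1/15, -1/15, -2/5] . (h_1, h_3, h_4, h_5) = 1
  [-1/15, 7/15, -1/5, -2/15] . (h_1, h_3, h_4, h_5) = 1
  [-1/15, -2/5, 14/15, -4/15] . (h_1, h_3, h_4, h_5) = 1
  [-1/15, -1/15, -2/15, 2/3] . (h_1, h_3, h_4, h_5) = 1

Solving yields:
  h_1 = 6735/1591
  h_3 = 9270/1591
  h_4 = 180/37
  h_5 = 5535/1591

Starting state is 1, so the expected hitting time is h_1 = 6735/1591.

Answer: 6735/1591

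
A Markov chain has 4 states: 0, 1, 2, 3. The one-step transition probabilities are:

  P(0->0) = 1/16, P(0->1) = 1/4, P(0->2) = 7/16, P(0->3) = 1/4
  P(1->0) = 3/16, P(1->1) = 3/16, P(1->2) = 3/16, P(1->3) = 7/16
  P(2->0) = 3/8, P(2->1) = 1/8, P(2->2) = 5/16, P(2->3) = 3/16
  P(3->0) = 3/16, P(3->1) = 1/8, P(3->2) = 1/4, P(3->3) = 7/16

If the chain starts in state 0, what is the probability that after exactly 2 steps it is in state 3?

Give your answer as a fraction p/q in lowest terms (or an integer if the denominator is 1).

Answer: 81/256

Derivation:
Computing P^2 by repeated multiplication:
P^1 =
  0: [1/16, 1/4, 7/16, 1/4]
  1: [3/16, 3/16, 3/16, 7/16]
  2: [3/8, 1/8, 5/16, 3/16]
  3: [3/16, 1/8, 1/4, 7/16]
P^2 =
  0: [67/256, 19/128, 35/128, 81/256]
  1: [51/256, 41/256, 73/256, 91/256]
  2: [51/256, 23/128, 85/256, 37/128]
  3: [27/128, 5/32, 75/256, 87/256]

(P^2)[0 -> 3] = 81/256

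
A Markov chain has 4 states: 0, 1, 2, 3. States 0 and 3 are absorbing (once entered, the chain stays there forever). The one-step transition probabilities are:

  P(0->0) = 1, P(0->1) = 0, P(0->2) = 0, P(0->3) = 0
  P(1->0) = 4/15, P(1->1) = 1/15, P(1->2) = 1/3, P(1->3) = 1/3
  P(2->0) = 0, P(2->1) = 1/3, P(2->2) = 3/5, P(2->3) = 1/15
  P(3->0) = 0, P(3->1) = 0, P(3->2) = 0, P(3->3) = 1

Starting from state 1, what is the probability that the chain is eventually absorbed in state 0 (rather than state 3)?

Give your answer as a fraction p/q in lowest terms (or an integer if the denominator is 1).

Let a_i = P(absorbed in 0 | start in state i).
Boundary conditions: a_0 = 1, a_3 = 0.
For each transient state i, a_i = sum_j P(i->j) * a_j:
  a_1 = 4/15*a_0 + 1/15*a_1 + 1/3*a_2 + 1/3*a_3
  a_2 = 0*a_0 + 1/3*a_1 + 3/5*a_2 + 1/15*a_3

Substituting a_0 = 1 and a_3 = 0, rearrange to (I - Q) a = r where r[i] = P(i -> 0):
  [14/15, -1/3] . (a_1, a_2) = 4/15
  [-1/3, 2/5] . (a_1, a_2) = 0

Solving yields:
  a_1 = 24/59
  a_2 = 20/59

Starting state is 1, so the absorption probability is a_1 = 24/59.

Answer: 24/59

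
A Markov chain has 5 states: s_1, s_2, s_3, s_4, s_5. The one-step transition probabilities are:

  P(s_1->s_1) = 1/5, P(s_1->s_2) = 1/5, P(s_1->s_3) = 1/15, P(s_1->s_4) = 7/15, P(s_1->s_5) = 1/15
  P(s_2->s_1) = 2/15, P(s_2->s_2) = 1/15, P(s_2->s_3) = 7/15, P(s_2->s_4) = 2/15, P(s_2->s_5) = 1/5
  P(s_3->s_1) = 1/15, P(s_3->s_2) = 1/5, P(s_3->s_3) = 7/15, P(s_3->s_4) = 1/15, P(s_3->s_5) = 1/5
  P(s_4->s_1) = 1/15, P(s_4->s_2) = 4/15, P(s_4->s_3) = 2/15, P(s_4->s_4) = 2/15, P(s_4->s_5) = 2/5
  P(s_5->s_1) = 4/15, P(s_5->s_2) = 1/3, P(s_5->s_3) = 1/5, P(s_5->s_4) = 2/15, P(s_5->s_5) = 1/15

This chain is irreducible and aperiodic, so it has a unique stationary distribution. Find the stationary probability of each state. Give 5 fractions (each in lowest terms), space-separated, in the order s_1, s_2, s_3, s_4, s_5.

The stationary distribution satisfies pi = pi * P, i.e.:
  pi_s_1 = 1/5*pi_s_1 + 2/15*pi_s_2 + 1/15*pi_s_3 + 1/15*pi_s_4 + 4/15*pi_s_5
  pi_s_2 = 1/5*pi_s_1 + 1/15*pi_s_2 + 1/5*pi_s_3 + 4/15*pi_s_4 + 1/3*pi_s_5
  pi_s_3 = 1/15*pi_s_1 + 7/15*pi_s_2 + 7/15*pi_s_3 + 2/15*pi_s_4 + 1/5*pi_s_5
  pi_s_4 = 7/15*pi_s_1 + 2/15*pi_s_2 + 1/15*pi_s_3 + 2/15*pi_s_4 + 2/15*pi_s_5
  pi_s_5 = 1/15*pi_s_1 + 1/5*pi_s_2 + 1/5*pi_s_3 + 2/5*pi_s_4 + 1/15*pi_s_5
with normalization: pi_s_1 + pi_s_2 + pi_s_3 + pi_s_4 + pi_s_5 = 1.

Using the first 4 balance equations plus normalization, the linear system A*pi = b is:
  [-4/5, 2/15, 1/15, 1/15, 4/15] . pi = 0
  [1/5, -14/15, 1/5, 4/15, 1/3] . pi = 0
  [1/15, 7/15, -8/15, 2/15, 1/5] . pi = 0
  [7/15, 2/15, 1/15, -13/15, 2/15] . pi = 0
  [1, 1, 1, 1, 1] . pi = 1

Solving yields:
  pi_s_1 = 355/2603
  pi_s_2 = 2165/10412
  pi_s_3 = 3219/10412
  pi_s_4 = 1647/10412
  pi_s_5 = 1961/10412

Verification (pi * P):
  355/2603*1/5 + 2165/10412*2/15 + 3219/10412*1/15 + 1647/10412*1/15 + 1961/10412*4/15 = 355/2603 = pi_s_1  (ok)
  355/2603*1/5 + 2165/10412*1/15 + 3219/10412*1/5 + 1647/10412*4/15 + 1961/10412*1/3 = 2165/10412 = pi_s_2  (ok)
  355/2603*1/15 + 2165/10412*7/15 + 3219/10412*7/15 + 1647/10412*2/15 + 1961/10412*1/5 = 3219/10412 = pi_s_3  (ok)
  355/2603*7/15 + 2165/10412*2/15 + 3219/10412*1/15 + 1647/10412*2/15 + 1961/10412*2/15 = 1647/10412 = pi_s_4  (ok)
  355/2603*1/15 + 2165/10412*1/5 + 3219/10412*1/5 + 1647/10412*2/5 + 1961/10412*1/15 = 1961/10412 = pi_s_5  (ok)

Answer: 355/2603 2165/10412 3219/10412 1647/10412 1961/10412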